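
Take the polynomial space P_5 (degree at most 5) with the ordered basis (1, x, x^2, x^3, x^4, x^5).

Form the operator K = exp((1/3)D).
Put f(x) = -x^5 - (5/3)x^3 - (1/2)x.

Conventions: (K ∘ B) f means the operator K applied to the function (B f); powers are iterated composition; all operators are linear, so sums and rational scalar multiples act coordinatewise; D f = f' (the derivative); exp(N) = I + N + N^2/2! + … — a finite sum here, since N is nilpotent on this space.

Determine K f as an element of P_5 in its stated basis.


g(x) = -x^5 - (5/3)x^4 - (25/9)x^3 - (55/27)x^2 - (181/162)x - 113/486

order-1 term: -(5/3)x^4 - (5/3)x^2 - 1/6
order-2 term: -(10/9)x^3 - (5/9)x
order-3 term: -(10/27)x^2 - 5/81
order-4 term: -(5/81)x
order-5 term: -1/243
the series for exp((1/3)D) f terminates at order 5
exp((1/3)D) f = -x^5 - (5/3)x^4 - (25/9)x^3 - (55/27)x^2 - (181/162)x - 113/486


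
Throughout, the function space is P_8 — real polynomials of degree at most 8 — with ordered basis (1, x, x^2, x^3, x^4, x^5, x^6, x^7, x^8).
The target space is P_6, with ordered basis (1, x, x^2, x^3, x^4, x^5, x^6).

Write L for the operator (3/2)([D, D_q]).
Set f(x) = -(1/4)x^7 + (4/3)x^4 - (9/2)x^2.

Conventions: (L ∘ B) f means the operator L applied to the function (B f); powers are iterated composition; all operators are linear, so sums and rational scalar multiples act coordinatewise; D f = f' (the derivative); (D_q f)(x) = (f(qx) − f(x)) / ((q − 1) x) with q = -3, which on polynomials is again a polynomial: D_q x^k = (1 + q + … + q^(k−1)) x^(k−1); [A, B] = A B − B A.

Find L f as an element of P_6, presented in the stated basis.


D_q f = -(547/4)x^6 - (80/3)x^3 + 9x
D D_q f = -(1641/2)x^5 - 80x^2 + 9
D f = -(7/4)x^6 + (16/3)x^3 - 9x
D_q D f = (637/2)x^5 + (112/3)x^2 - 9
[D, D_q] f = -1139x^5 - (352/3)x^2 + 18
((3/2)([D, D_q])) f = -(3417/2)x^5 - 176x^2 + 27

the result is g(x) = -(3417/2)x^5 - 176x^2 + 27


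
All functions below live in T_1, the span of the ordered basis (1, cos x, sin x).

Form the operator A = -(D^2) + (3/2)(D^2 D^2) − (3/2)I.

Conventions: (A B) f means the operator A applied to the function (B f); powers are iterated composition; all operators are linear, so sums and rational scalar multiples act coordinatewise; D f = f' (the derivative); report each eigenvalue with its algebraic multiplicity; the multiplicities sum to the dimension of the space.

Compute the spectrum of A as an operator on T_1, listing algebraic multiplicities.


λ = -3/2 (multiplicity 1), λ = 1 (multiplicity 2)

image of 1: -3/2
image of cos x: cos x
image of sin x: sin x
the matrix is diagonal; its diagonal is (-3/2, 1, 1)
for a triangular matrix the eigenvalues are the diagonal entries, with algebraic multiplicity their repetition count


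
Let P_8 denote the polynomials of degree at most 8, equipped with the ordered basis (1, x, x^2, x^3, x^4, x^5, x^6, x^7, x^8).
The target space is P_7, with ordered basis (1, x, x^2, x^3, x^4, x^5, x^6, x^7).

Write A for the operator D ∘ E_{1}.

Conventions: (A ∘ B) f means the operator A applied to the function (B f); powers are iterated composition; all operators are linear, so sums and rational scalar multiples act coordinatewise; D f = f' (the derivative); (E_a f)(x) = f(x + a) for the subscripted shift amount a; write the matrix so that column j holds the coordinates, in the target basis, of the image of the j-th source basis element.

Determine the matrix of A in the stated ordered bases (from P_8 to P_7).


image of 1: 0
image of x: 1
image of x^2: 2x + 2
image of x^3: 3x^2 + 6x + 3
image of x^4: 4x^3 + 12x^2 + 12x + 4
image of x^5: 5x^4 + 20x^3 + 30x^2 + 20x + 5
image of x^6: 6x^5 + 30x^4 + 60x^3 + 60x^2 + 30x + 6
image of x^7: 7x^6 + 42x^5 + 105x^4 + 140x^3 + 105x^2 + 42x + 7
image of x^8: 8x^7 + 56x^6 + 168x^5 + 280x^4 + 280x^3 + 168x^2 + 56x + 8
each image's coordinates form column j of the matrix

the matrix is [[0, 1, 2, 3, 4, 5, 6, 7, 8]; [0, 0, 2, 6, 12, 20, 30, 42, 56]; [0, 0, 0, 3, 12, 30, 60, 105, 168]; [0, 0, 0, 0, 4, 20, 60, 140, 280]; [0, 0, 0, 0, 0, 5, 30, 105, 280]; [0, 0, 0, 0, 0, 0, 6, 42, 168]; [0, 0, 0, 0, 0, 0, 0, 7, 56]; [0, 0, 0, 0, 0, 0, 0, 0, 8]] (rows listed top to bottom)


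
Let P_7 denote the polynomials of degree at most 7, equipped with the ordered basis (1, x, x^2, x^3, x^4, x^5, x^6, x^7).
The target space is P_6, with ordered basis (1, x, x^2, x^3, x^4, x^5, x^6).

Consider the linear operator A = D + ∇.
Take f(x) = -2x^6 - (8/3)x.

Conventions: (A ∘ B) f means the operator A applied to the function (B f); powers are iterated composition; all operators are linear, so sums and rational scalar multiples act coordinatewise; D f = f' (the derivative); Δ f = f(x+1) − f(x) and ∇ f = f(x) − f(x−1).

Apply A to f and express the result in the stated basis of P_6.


g(x) = -24x^5 + 30x^4 - 40x^3 + 30x^2 - 12x - 10/3

D f = -12x^5 - 8/3
∇ f = -12x^5 + 30x^4 - 40x^3 + 30x^2 - 12x - 2/3
(D + ∇) f = -24x^5 + 30x^4 - 40x^3 + 30x^2 - 12x - 10/3


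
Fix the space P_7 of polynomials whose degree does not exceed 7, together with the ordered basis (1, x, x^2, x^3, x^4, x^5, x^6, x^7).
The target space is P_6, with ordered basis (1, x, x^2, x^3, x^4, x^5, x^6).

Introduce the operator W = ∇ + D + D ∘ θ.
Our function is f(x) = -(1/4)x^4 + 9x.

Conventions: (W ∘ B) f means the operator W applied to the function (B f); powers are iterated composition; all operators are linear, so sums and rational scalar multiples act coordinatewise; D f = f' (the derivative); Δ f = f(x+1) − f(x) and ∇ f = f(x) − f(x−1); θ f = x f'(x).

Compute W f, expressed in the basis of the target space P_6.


∇ f = -x^3 + (3/2)x^2 - x + 37/4
D f = -x^3 + 9
θ f = -x^4 + 9x
D θ f = -4x^3 + 9
(∇ + D + D ∘ θ) f = -6x^3 + (3/2)x^2 - x + 109/4

g(x) = -6x^3 + (3/2)x^2 - x + 109/4


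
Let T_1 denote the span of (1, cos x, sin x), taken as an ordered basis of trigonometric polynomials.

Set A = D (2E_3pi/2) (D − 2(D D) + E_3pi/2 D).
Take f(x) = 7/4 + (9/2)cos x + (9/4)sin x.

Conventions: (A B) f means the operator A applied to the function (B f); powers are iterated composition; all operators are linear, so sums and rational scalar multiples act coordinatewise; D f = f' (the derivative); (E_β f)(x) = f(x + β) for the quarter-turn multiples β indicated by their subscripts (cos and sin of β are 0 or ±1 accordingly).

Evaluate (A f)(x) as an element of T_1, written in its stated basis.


the result is g(x) = (63/2)cos x + (9/2)sin x

D f = (9/4)cos x - (9/2)sin x
D f = (9/4)cos x - (9/2)sin x
D D f = -(9/2)cos x - (9/4)sin x
(-2(D D)) f = 9cos x + (9/2)sin x
D f = (9/4)cos x - (9/2)sin x
E_3pi/2 D f = (9/2)cos x + (9/4)sin x
(D − 2(D D) + E_3pi/2 D) f = (63/4)cos x + (9/4)sin x
E_3pi/2 (D − 2(D D) + E_3pi/2 D) f = -(9/4)cos x + (63/4)sin x
(2E_3pi/2) (D − 2(D D) + E_3pi/2 D) f = -(9/2)cos x + (63/2)sin x
D (2E_3pi/2) (D − 2(D D) + E_3pi/2 D) f = (63/2)cos x + (9/2)sin x


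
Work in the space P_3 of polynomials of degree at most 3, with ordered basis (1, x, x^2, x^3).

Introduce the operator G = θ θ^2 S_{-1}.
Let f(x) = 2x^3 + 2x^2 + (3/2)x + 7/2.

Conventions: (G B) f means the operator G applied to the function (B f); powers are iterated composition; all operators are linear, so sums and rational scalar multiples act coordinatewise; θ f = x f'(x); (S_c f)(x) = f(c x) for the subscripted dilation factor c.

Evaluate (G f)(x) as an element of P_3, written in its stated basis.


S_{-1} f = -2x^3 + 2x^2 - (3/2)x + 7/2
θ S_{-1} f = -6x^3 + 4x^2 - (3/2)x
θ θ S_{-1} f = -18x^3 + 8x^2 - (3/2)x
θ θ^2 S_{-1} f = -54x^3 + 16x^2 - (3/2)x

the result is g(x) = -54x^3 + 16x^2 - (3/2)x


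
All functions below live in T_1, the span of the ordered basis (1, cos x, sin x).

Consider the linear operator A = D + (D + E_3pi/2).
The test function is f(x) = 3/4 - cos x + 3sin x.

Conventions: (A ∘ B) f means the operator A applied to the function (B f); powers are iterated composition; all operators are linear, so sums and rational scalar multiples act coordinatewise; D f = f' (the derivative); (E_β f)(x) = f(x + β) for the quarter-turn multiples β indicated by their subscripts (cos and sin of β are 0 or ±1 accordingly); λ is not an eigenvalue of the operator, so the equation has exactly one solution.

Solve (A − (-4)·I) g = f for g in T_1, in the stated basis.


write g with unknown coordinates in the stated basis and equate coefficients in (A − (-4)·I) g = f
solving from the highest basis element down gives g = 3/20 - (7/17)cos x + (11/17)sin x
check: A g = 3/20 + (11/17)cos x + (7/17)sin x
so A g − (-4)·g = 3/4 - cos x + 3sin x = f ✓

the image equals g(x) = 3/20 - (7/17)cos x + (11/17)sin x


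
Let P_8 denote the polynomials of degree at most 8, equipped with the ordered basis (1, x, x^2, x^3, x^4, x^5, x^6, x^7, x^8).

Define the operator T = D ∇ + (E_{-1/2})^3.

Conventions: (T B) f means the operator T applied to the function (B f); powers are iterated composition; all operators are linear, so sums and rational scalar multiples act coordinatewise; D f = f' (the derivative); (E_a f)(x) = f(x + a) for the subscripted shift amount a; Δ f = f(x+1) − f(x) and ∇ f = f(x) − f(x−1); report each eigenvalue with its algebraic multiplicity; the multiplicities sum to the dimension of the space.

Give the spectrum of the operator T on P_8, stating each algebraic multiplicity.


λ = 1 (multiplicity 9)

image of 1: 1
image of x: x - 3/2
image of x^2: x^2 - 3x + 17/4
image of x^3: x^3 - (9/2)x^2 + (51/4)x - 51/8
image of x^4: x^4 - 6x^3 + (51/2)x^2 - (51/2)x + 145/16
image of x^5: x^5 - (15/2)x^4 + (85/2)x^3 - (255/4)x^2 + (725/16)x - 403/32
image of x^6: x^6 - 9x^5 + (255/4)x^4 - (255/2)x^3 + (2175/16)x^2 - (1209/16)x + 1113/64
image of x^7: x^7 - (21/2)x^6 + (357/4)x^5 - (1785/8)x^4 + (5075/16)x^3 - (8463/32)x^2 + (7791/64)x - 3083/128
image of x^8: x^8 - 12x^7 + 119x^6 - 357x^5 + (5075/8)x^4 - (2821/4)x^3 + (7791/16)x^2 - (3083/16)x + 8609/256
the matrix is upper triangular; its diagonal is (1, 1, 1, 1, 1, 1, 1, 1, 1)
for a triangular matrix the eigenvalues are the diagonal entries, with algebraic multiplicity their repetition count


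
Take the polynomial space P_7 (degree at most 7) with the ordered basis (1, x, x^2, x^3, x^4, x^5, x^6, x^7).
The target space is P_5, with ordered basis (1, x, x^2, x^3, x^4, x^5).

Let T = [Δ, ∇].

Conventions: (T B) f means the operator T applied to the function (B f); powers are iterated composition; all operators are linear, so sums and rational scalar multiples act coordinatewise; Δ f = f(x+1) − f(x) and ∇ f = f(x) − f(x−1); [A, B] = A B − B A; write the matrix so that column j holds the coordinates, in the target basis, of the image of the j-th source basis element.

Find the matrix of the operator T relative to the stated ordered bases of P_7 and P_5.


the matrix is [[0, 0, 0, 0, 0, 0, 0, 0]; [0, 0, 0, 0, 0, 0, 0, 0]; [0, 0, 0, 0, 0, 0, 0, 0]; [0, 0, 0, 0, 0, 0, 0, 0]; [0, 0, 0, 0, 0, 0, 0, 0]; [0, 0, 0, 0, 0, 0, 0, 0]] (rows listed top to bottom)

image of 1: 0
image of x: 0
image of x^2: 0
image of x^3: 0
image of x^4: 0
image of x^5: 0
image of x^6: 0
image of x^7: 0
each image's coordinates form column j of the matrix


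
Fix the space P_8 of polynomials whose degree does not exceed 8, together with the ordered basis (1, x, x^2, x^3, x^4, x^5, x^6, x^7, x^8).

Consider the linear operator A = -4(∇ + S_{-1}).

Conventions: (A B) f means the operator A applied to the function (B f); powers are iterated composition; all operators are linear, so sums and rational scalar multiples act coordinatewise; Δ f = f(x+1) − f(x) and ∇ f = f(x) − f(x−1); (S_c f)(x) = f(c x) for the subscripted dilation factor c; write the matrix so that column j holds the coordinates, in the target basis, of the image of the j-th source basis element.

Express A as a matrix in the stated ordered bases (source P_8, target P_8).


image of 1: -4
image of x: 4x - 4
image of x^2: -4x^2 - 8x + 4
image of x^3: 4x^3 - 12x^2 + 12x - 4
image of x^4: -4x^4 - 16x^3 + 24x^2 - 16x + 4
image of x^5: 4x^5 - 20x^4 + 40x^3 - 40x^2 + 20x - 4
image of x^6: -4x^6 - 24x^5 + 60x^4 - 80x^3 + 60x^2 - 24x + 4
image of x^7: 4x^7 - 28x^6 + 84x^5 - 140x^4 + 140x^3 - 84x^2 + 28x - 4
image of x^8: -4x^8 - 32x^7 + 112x^6 - 224x^5 + 280x^4 - 224x^3 + 112x^2 - 32x + 4
each image's coordinates form column j of the matrix

the matrix is [[-4, -4, 4, -4, 4, -4, 4, -4, 4]; [0, 4, -8, 12, -16, 20, -24, 28, -32]; [0, 0, -4, -12, 24, -40, 60, -84, 112]; [0, 0, 0, 4, -16, 40, -80, 140, -224]; [0, 0, 0, 0, -4, -20, 60, -140, 280]; [0, 0, 0, 0, 0, 4, -24, 84, -224]; [0, 0, 0, 0, 0, 0, -4, -28, 112]; [0, 0, 0, 0, 0, 0, 0, 4, -32]; [0, 0, 0, 0, 0, 0, 0, 0, -4]] (rows listed top to bottom)


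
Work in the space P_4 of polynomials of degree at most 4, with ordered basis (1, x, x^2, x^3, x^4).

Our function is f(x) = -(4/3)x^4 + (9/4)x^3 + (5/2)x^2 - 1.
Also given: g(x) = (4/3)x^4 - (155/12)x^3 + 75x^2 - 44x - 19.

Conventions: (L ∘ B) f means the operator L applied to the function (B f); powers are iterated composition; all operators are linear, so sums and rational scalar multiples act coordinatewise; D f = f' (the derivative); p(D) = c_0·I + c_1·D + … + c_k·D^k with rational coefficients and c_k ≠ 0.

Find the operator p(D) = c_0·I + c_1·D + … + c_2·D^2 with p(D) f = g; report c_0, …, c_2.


c_0 = -1, c_1 = 2, c_2 = -4

D^0 f = -(4/3)x^4 + (9/4)x^3 + (5/2)x^2 - 1
D^1 f = -(16/3)x^3 + (27/4)x^2 + 5x
D^2 f = -16x^2 + (27/2)x + 5
matching coefficients of g against c_0 f + c_1 Df + … from the top degree down determines the c_i
solution: c_0 = -1, c_1 = 2, c_2 = -4


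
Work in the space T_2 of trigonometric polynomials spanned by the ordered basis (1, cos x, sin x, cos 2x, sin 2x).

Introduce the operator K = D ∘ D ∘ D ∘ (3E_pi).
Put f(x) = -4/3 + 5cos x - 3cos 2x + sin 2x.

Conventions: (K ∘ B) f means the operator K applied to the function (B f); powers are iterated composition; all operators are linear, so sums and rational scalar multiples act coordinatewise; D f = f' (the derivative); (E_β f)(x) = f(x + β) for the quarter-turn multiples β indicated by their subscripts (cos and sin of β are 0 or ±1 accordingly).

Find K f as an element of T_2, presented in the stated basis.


the result is g(x) = -15sin x - 24cos 2x - 72sin 2x

E_pi f = -4/3 - 5cos x - 3cos 2x + sin 2x
(3E_pi) f = -4 - 15cos x - 9cos 2x + 3sin 2x
D (3E_pi) f = 15sin x + 6cos 2x + 18sin 2x
D D (3E_pi) f = 15cos x + 36cos 2x - 12sin 2x
D D D (3E_pi) f = -15sin x - 24cos 2x - 72sin 2x


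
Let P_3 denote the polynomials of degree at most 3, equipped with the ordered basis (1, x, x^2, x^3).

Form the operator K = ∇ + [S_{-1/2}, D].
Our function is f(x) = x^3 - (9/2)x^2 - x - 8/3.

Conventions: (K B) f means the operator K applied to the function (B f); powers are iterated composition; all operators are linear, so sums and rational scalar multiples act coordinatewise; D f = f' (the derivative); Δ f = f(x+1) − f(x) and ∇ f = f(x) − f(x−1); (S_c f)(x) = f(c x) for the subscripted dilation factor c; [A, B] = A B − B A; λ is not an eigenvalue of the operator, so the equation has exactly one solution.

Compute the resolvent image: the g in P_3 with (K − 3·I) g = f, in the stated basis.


write g with unknown coordinates in the stated basis and equate coefficients in (K − 3·I) g = f
solving from the highest basis element down gives g = -(1/3)x^3 + (25/24)x^2 + (121/144)x + 977/864
check: K g = -(11/8)x^2 + (73/48)x + 209/288
so K g − 3·g = x^3 - (9/2)x^2 - x - 8/3 = f ✓

the image equals g(x) = -(1/3)x^3 + (25/24)x^2 + (121/144)x + 977/864


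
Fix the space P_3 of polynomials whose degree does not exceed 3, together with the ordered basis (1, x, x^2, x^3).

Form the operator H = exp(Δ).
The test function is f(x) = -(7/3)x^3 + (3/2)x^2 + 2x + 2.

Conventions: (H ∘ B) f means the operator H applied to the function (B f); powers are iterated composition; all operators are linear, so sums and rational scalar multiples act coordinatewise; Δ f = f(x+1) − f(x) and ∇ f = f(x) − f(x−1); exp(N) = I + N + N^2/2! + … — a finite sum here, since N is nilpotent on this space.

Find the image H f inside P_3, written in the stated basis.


the image equals g(x) = -(7/3)x^3 - (11/2)x^2 - 9x - 14/3

order-1 term: -7x^2 - 4x + 7/6
order-2 term: -7x - 11/2
order-3 term: -7/3
the series for exp(Δ) f terminates at order 3
exp(Δ) f = -(7/3)x^3 - (11/2)x^2 - 9x - 14/3


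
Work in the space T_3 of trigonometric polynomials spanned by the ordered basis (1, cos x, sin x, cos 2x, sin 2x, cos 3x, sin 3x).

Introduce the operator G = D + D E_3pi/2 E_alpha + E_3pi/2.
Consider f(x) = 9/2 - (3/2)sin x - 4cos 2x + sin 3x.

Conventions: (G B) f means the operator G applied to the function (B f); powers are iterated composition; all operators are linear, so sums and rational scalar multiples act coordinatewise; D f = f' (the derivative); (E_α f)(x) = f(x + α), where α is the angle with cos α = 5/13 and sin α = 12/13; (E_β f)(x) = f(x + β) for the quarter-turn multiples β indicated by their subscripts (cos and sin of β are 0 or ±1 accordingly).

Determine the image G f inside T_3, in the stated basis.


the result is g(x) = 9/2 - (18/13)cos x - (15/26)sin x - (284/169)cos 2x + (2304/169)sin 2x + (11272/2197)cos 3x + (6105/2197)sin 3x

D f = -(3/2)cos x + 8sin 2x + 3cos 3x
E_alpha f = 9/2 - (18/13)cos x - (15/26)sin x + (476/169)cos 2x + (480/169)sin 2x - (828/2197)cos 3x - (2035/2197)sin 3x
E_3pi/2 E_alpha f = 9/2 + (15/26)cos x - (18/13)sin x - (476/169)cos 2x - (480/169)sin 2x - (2035/2197)cos 3x + (828/2197)sin 3x
D E_3pi/2 E_alpha f = -(18/13)cos x - (15/26)sin x - (960/169)cos 2x + (952/169)sin 2x + (2484/2197)cos 3x + (6105/2197)sin 3x
E_3pi/2 f = 9/2 + (3/2)cos x + 4cos 2x + cos 3x
(D + D E_3pi/2 E_alpha + E_3pi/2) f = 9/2 - (18/13)cos x - (15/26)sin x - (284/169)cos 2x + (2304/169)sin 2x + (11272/2197)cos 3x + (6105/2197)sin 3x


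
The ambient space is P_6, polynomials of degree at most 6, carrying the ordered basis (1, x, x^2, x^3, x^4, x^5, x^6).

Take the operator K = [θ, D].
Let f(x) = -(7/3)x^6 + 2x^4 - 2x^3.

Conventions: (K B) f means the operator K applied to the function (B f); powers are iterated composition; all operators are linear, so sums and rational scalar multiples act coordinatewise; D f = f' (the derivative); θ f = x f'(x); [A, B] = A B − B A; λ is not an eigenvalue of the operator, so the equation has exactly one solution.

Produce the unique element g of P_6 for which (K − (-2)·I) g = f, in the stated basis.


write g with unknown coordinates in the stated basis and equate coefficients in (K − (-2)·I) g = f
solving from the highest basis element down gives g = -(7/6)x^6 - (7/2)x^5 - (31/4)x^4 - (33/2)x^3 - (99/4)x^2 - (99/4)x - 99/8
check: K g = 7x^5 + (35/2)x^4 + 31x^3 + (99/2)x^2 + (99/2)x + 99/4
so K g − (-2)·g = -(7/3)x^6 + 2x^4 - 2x^3 = f ✓

the image equals g(x) = -(7/6)x^6 - (7/2)x^5 - (31/4)x^4 - (33/2)x^3 - (99/4)x^2 - (99/4)x - 99/8


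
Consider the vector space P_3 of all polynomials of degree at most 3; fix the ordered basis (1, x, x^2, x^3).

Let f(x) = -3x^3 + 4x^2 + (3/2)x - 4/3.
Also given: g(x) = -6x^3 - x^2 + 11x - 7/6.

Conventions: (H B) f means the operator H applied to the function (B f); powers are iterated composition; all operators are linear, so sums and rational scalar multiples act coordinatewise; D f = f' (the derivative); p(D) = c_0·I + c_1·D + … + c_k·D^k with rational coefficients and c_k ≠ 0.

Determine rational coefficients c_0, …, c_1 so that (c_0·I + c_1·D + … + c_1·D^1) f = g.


c_0 = 2, c_1 = 1

D^0 f = -3x^3 + 4x^2 + (3/2)x - 4/3
D^1 f = -9x^2 + 8x + 3/2
matching coefficients of g against c_0 f + c_1 Df + … from the top degree down determines the c_i
solution: c_0 = 2, c_1 = 1


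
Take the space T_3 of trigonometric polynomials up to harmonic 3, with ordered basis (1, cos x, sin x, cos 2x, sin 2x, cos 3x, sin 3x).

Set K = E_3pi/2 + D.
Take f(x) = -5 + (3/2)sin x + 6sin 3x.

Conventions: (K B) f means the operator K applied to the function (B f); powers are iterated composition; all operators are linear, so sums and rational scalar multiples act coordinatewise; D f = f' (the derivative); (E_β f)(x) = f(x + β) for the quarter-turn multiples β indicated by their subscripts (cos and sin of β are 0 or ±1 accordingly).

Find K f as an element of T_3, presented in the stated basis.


the result is g(x) = -5 + 24cos 3x

E_3pi/2 f = -5 - (3/2)cos x + 6cos 3x
D f = (3/2)cos x + 18cos 3x
(E_3pi/2 + D) f = -5 + 24cos 3x


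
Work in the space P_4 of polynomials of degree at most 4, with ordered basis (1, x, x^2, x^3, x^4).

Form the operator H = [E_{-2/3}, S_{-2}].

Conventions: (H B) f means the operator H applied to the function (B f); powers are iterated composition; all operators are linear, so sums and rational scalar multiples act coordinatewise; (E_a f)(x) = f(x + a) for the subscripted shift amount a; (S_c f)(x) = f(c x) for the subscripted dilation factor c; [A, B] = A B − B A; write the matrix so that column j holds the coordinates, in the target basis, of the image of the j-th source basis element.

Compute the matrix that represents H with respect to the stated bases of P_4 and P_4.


the matrix is [[0, 2, 4/3, 8/3, 80/27]; [0, 0, -8, -8, -64/3]; [0, 0, 0, 24, 32]; [0, 0, 0, 0, -64]; [0, 0, 0, 0, 0]] (rows listed top to bottom)

image of 1: 0
image of x: 2
image of x^2: -8x + 4/3
image of x^3: 24x^2 - 8x + 8/3
image of x^4: -64x^3 + 32x^2 - (64/3)x + 80/27
each image's coordinates form column j of the matrix


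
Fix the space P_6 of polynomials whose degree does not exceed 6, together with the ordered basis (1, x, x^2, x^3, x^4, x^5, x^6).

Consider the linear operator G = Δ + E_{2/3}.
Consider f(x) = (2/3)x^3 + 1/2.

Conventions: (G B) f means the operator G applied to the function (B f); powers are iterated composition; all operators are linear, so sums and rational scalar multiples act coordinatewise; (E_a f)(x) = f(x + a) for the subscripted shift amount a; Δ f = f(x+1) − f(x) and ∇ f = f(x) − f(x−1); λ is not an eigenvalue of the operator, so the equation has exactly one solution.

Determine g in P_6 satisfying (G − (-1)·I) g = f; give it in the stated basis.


the image equals g(x) = (1/3)x^3 - (5/6)x^2 + (2/3)x + 13/162

write g with unknown coordinates in the stated basis and equate coefficients in (G − (-1)·I) g = f
solving from the highest basis element down gives g = (1/3)x^3 - (5/6)x^2 + (2/3)x + 13/162
check: G g = (1/3)x^3 + (5/6)x^2 - (2/3)x + 34/81
so G g − (-1)·g = (2/3)x^3 + 1/2 = f ✓


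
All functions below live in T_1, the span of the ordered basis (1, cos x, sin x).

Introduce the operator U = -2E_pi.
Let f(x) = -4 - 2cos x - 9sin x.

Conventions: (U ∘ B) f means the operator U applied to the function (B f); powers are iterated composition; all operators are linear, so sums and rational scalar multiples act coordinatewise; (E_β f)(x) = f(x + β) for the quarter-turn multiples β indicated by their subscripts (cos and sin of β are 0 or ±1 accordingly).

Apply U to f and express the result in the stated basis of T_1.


E_pi f = -4 + 2cos x + 9sin x
(-2E_pi) f = 8 - 4cos x - 18sin x

the result is g(x) = 8 - 4cos x - 18sin x


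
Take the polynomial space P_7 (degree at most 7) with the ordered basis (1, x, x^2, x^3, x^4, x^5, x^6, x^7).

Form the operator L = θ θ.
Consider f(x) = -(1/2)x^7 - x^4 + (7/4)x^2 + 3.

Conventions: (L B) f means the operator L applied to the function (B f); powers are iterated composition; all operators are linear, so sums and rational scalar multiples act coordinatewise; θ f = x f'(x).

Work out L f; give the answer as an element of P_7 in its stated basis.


the image equals g(x) = -(49/2)x^7 - 16x^4 + 7x^2

θ f = -(7/2)x^7 - 4x^4 + (7/2)x^2
θ θ f = -(49/2)x^7 - 16x^4 + 7x^2


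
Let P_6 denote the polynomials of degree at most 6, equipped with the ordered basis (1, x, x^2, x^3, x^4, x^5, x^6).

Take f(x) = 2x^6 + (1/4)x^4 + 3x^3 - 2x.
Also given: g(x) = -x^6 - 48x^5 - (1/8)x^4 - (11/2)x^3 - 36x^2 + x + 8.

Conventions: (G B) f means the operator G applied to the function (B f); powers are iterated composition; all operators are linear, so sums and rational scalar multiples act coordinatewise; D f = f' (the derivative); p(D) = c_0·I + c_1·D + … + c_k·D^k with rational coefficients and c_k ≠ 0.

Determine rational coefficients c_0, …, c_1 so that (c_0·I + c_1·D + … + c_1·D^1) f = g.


c_0 = -1/2, c_1 = -4

D^0 f = 2x^6 + (1/4)x^4 + 3x^3 - 2x
D^1 f = 12x^5 + x^3 + 9x^2 - 2
matching coefficients of g against c_0 f + c_1 Df + … from the top degree down determines the c_i
solution: c_0 = -1/2, c_1 = -4


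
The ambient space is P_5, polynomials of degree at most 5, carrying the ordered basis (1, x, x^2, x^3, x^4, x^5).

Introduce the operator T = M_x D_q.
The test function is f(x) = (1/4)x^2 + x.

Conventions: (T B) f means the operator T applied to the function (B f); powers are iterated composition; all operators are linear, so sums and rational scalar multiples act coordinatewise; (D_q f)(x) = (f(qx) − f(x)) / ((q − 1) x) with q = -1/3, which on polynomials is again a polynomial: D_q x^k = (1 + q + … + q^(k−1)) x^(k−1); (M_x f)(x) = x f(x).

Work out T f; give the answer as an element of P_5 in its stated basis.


g(x) = (1/6)x^2 + x

D_q f = (1/6)x + 1
M_x D_q f = (1/6)x^2 + x


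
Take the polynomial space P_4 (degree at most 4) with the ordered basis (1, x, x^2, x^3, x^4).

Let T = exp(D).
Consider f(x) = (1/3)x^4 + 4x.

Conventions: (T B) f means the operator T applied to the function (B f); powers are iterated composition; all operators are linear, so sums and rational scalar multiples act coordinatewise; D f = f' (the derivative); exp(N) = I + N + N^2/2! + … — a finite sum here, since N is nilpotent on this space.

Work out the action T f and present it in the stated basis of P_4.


the result is g(x) = (1/3)x^4 + (4/3)x^3 + 2x^2 + (16/3)x + 13/3

order-1 term: (4/3)x^3 + 4
order-2 term: 2x^2
order-3 term: (4/3)x
order-4 term: 1/3
the series for exp(D) f terminates at order 4
exp(D) f = (1/3)x^4 + (4/3)x^3 + 2x^2 + (16/3)x + 13/3


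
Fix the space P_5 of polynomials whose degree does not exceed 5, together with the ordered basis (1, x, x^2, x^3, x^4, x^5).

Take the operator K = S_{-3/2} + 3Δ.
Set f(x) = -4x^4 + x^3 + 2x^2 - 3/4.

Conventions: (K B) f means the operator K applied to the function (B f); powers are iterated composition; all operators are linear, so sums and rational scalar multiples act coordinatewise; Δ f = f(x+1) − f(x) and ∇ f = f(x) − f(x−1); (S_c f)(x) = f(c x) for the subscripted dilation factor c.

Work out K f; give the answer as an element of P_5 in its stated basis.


S_{-3/2} f = -(81/4)x^4 - (27/8)x^3 + (9/2)x^2 - 3/4
Δ f = -16x^3 - 21x^2 - 9x - 1
(3Δ) f = -48x^3 - 63x^2 - 27x - 3
(S_{-3/2} + 3Δ) f = -(81/4)x^4 - (411/8)x^3 - (117/2)x^2 - 27x - 15/4

the result is g(x) = -(81/4)x^4 - (411/8)x^3 - (117/2)x^2 - 27x - 15/4


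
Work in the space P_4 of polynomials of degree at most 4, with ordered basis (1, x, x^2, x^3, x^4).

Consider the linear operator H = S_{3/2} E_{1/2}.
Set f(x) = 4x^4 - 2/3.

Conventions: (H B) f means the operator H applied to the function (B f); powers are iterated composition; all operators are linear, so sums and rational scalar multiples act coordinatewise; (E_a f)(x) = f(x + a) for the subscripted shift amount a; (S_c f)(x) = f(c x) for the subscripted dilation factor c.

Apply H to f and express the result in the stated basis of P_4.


E_{1/2} f = 4x^4 + 8x^3 + 6x^2 + 2x - 5/12
S_{3/2} E_{1/2} f = (81/4)x^4 + 27x^3 + (27/2)x^2 + 3x - 5/12

the image equals g(x) = (81/4)x^4 + 27x^3 + (27/2)x^2 + 3x - 5/12


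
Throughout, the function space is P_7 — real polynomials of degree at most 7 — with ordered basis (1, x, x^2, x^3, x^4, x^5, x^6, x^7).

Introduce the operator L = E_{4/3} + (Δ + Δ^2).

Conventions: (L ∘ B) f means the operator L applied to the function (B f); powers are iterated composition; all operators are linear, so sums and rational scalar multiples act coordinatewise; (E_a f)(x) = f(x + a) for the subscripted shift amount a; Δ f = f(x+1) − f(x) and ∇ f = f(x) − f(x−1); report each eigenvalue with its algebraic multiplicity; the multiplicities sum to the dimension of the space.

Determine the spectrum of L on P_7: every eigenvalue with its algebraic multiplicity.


image of 1: 1
image of x: x + 7/3
image of x^2: x^2 + (14/3)x + 43/9
image of x^3: x^3 + 7x^2 + (43/3)x + 253/27
image of x^4: x^4 + (28/3)x^3 + (86/3)x^2 + (1012/27)x + 1471/81
image of x^5: x^5 + (35/3)x^4 + (430/9)x^3 + (2530/27)x^2 + (7355/81)x + 8557/243
image of x^6: x^6 + 14x^5 + (215/3)x^4 + (5060/27)x^3 + (7355/27)x^2 + (17114/81)x + 50023/729
image of x^7: x^7 + (49/3)x^6 + (301/3)x^5 + (8855/27)x^4 + (51485/81)x^3 + (59899/81)x^2 + (350161/729)x + 294133/2187
the matrix is upper triangular; its diagonal is (1, 1, 1, 1, 1, 1, 1, 1)
for a triangular matrix the eigenvalues are the diagonal entries, with algebraic multiplicity their repetition count

λ = 1 (multiplicity 8)


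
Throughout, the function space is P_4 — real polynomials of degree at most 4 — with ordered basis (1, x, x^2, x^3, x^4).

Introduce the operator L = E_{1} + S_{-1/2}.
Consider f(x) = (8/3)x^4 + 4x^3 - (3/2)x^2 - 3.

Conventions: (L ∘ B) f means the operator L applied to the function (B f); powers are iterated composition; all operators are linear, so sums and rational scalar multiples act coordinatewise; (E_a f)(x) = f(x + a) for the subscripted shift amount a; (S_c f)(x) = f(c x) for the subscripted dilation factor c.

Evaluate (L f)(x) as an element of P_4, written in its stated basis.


E_{1} f = (8/3)x^4 + (44/3)x^3 + (53/2)x^2 + (59/3)x + 13/6
S_{-1/2} f = (1/6)x^4 - (1/2)x^3 - (3/8)x^2 - 3
(E_{1} + S_{-1/2}) f = (17/6)x^4 + (85/6)x^3 + (209/8)x^2 + (59/3)x - 5/6

g(x) = (17/6)x^4 + (85/6)x^3 + (209/8)x^2 + (59/3)x - 5/6


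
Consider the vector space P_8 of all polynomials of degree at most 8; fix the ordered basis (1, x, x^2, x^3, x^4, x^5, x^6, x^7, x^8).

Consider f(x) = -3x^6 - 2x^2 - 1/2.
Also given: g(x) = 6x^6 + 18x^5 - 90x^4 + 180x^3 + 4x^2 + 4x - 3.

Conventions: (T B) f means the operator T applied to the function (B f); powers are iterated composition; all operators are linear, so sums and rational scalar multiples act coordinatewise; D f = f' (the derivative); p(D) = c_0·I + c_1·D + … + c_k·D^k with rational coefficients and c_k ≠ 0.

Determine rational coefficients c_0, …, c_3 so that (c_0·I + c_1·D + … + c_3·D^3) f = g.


p(D) = -2·I − D + D^2 − (1/2)·D^3, i.e. c_0 = -2, c_1 = -1, c_2 = 1, c_3 = -1/2

D^0 f = -3x^6 - 2x^2 - 1/2
D^1 f = -18x^5 - 4x
D^2 f = -90x^4 - 4
D^3 f = -360x^3
matching coefficients of g against c_0 f + c_1 Df + … from the top degree down determines the c_i
solution: c_0 = -2, c_1 = -1, c_2 = 1, c_3 = -1/2


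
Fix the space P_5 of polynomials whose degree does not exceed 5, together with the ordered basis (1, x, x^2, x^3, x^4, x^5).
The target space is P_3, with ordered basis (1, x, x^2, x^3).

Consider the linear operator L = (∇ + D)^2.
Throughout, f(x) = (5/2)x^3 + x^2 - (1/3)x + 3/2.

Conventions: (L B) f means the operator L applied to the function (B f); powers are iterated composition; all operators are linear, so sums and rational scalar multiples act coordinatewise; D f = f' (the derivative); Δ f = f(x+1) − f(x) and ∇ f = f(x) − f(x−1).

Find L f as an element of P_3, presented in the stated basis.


∇ f = (15/2)x^2 - (11/2)x + 7/6
D f = (15/2)x^2 + 2x - 1/3
(∇ + D) f = 15x^2 - (7/2)x + 5/6
∇ (∇ + D) f = 30x - 37/2
D (∇ + D) f = 30x - 7/2
(∇ + D) (∇ + D) f = 60x - 22

the image equals g(x) = 60x - 22


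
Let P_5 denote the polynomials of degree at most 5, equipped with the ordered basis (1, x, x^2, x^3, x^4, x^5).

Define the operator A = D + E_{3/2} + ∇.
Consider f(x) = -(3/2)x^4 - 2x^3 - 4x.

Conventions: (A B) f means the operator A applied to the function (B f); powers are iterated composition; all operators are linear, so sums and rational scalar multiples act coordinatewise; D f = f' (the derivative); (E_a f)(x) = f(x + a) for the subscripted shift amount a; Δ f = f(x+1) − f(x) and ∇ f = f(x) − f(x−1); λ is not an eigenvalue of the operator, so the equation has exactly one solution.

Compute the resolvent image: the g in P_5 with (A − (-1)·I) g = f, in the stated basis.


write g with unknown coordinates in the stated basis and equate coefficients in (A − (-1)·I) g = f
solving from the highest basis element down gives g = -(3/4)x^4 + (17/4)x^3 - (39/2)x^2 + (2075/32)x - 1745/16
check: A g = -(3/4)x^4 - (25/4)x^3 + (39/2)x^2 - (2203/32)x + 1745/16
so A g − (-1)·g = -(3/2)x^4 - 2x^3 - 4x = f ✓

the image equals g(x) = -(3/4)x^4 + (17/4)x^3 - (39/2)x^2 + (2075/32)x - 1745/16


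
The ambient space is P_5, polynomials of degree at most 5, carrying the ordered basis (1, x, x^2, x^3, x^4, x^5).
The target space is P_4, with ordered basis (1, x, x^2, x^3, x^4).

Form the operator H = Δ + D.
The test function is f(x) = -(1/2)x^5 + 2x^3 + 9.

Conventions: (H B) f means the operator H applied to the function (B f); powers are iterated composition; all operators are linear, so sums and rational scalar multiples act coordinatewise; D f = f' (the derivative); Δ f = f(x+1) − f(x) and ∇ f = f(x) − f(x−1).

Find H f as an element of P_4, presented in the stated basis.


the result is g(x) = -5x^4 - 5x^3 + 7x^2 + (7/2)x + 3/2

Δ f = -(5/2)x^4 - 5x^3 + x^2 + (7/2)x + 3/2
D f = -(5/2)x^4 + 6x^2
(Δ + D) f = -5x^4 - 5x^3 + 7x^2 + (7/2)x + 3/2


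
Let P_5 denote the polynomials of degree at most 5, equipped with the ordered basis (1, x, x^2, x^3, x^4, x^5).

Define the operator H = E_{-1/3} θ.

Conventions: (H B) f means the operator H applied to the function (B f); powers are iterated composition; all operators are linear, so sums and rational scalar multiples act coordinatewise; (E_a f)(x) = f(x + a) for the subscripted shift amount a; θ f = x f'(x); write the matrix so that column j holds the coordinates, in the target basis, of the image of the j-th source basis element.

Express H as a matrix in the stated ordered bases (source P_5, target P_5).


the matrix is [[0, -1/3, 2/9, -1/9, 4/81, -5/243]; [0, 1, -4/3, 1, -16/27, 25/81]; [0, 0, 2, -3, 8/3, -50/27]; [0, 0, 0, 3, -16/3, 50/9]; [0, 0, 0, 0, 4, -25/3]; [0, 0, 0, 0, 0, 5]] (rows listed top to bottom)

image of 1: 0
image of x: x - 1/3
image of x^2: 2x^2 - (4/3)x + 2/9
image of x^3: 3x^3 - 3x^2 + x - 1/9
image of x^4: 4x^4 - (16/3)x^3 + (8/3)x^2 - (16/27)x + 4/81
image of x^5: 5x^5 - (25/3)x^4 + (50/9)x^3 - (50/27)x^2 + (25/81)x - 5/243
each image's coordinates form column j of the matrix


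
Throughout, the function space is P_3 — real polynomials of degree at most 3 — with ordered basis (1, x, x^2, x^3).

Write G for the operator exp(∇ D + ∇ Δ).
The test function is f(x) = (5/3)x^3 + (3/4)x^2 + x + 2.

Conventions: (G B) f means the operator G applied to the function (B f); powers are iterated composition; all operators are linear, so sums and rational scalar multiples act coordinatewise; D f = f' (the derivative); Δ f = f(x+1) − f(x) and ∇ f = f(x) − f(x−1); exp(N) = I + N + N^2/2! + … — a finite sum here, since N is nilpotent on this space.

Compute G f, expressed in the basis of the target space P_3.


g(x) = (5/3)x^3 + (3/4)x^2 + 21x

order-1 term: 20x - 2
the series for exp(∇ D + ∇ Δ) f terminates at order 1
exp(∇ D + ∇ Δ) f = (5/3)x^3 + (3/4)x^2 + 21x


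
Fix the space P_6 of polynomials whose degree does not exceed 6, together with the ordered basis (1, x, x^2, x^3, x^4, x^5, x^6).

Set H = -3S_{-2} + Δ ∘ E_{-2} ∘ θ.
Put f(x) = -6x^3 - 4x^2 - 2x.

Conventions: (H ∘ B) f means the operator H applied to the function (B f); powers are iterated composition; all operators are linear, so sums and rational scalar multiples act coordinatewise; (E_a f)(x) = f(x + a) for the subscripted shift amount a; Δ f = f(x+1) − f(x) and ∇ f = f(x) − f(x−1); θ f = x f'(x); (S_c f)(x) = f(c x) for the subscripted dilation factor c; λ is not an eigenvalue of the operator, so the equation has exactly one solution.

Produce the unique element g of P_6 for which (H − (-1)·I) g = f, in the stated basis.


the image equals g(x) = -(6/25)x^3 + (46/275)x^2 - (2516/1925)x - 283/77

write g with unknown coordinates in the stated basis and equate coefficients in (H − (-1)·I) g = f
solving from the highest basis element down gives g = -(6/25)x^3 + (46/275)x^2 - (2516/1925)x - 283/77
check: H g = -(144/25)x^3 - (1146/275)x^2 - (1334/1925)x + 283/77
so H g − (-1)·g = -6x^3 - 4x^2 - 2x = f ✓


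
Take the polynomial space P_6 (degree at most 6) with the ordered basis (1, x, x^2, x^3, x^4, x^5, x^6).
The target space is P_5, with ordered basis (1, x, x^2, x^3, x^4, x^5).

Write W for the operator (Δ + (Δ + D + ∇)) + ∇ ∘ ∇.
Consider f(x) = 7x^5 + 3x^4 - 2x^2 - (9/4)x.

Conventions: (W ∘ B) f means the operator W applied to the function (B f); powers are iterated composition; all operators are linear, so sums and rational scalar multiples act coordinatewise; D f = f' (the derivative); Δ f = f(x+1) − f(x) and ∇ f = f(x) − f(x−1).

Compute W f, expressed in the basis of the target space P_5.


Δ f = 35x^4 + 82x^3 + 88x^2 + 43x + 23/4
Δ f = 35x^4 + 82x^3 + 88x^2 + 43x + 23/4
D f = 35x^4 + 12x^3 - 4x - 9/4
∇ f = 35x^4 - 58x^3 + 52x^2 - 27x + 15/4
(Δ + D + ∇) f = 105x^4 + 36x^3 + 140x^2 + 12x + 29/4
(Δ + (Δ + D + ∇)) f = 140x^4 + 118x^3 + 228x^2 + 55x + 13
∇ f = 35x^4 - 58x^3 + 52x^2 - 27x + 15/4
∇ ∇ f = 140x^3 - 384x^2 + 418x - 172
((Δ + (Δ + D + ∇)) + ∇ ∘ ∇) f = 140x^4 + 258x^3 - 156x^2 + 473x - 159

g(x) = 140x^4 + 258x^3 - 156x^2 + 473x - 159


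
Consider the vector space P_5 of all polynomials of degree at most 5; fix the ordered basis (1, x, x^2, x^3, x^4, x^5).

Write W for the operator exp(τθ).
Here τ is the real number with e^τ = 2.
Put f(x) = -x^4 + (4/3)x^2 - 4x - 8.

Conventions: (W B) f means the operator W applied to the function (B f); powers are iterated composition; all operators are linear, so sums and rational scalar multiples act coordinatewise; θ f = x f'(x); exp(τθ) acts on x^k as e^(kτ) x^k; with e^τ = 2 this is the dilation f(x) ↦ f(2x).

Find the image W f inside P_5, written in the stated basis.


g(x) = -16x^4 + (16/3)x^2 - 8x - 8

exp(τθ) x^k = e^(kτ) x^k; with e^τ = 2 this sends x^k to 2^k x^k
x ↦ 2 x
x^2 ↦ 4 x^2
x^4 ↦ 16 x^4
applying this coordinatewise to f: exp(τθ) f = -16x^4 + (16/3)x^2 - 8x - 8


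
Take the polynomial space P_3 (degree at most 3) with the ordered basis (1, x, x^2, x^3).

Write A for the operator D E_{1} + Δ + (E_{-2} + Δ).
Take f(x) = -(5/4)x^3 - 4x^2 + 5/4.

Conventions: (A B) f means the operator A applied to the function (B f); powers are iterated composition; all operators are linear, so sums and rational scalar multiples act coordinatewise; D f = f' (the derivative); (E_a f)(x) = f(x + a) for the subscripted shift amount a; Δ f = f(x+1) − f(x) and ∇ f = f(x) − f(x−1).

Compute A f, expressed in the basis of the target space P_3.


g(x) = -(5/4)x^3 - (31/4)x^2 - 38x - 27

E_{1} f = -(5/4)x^3 - (31/4)x^2 - (47/4)x - 4
D E_{1} f = -(15/4)x^2 - (31/2)x - 47/4
Δ f = -(15/4)x^2 - (47/4)x - 21/4
E_{-2} f = -(5/4)x^3 + (7/2)x^2 + x - 19/4
Δ f = -(15/4)x^2 - (47/4)x - 21/4
(E_{-2} + Δ) f = -(5/4)x^3 - (1/4)x^2 - (43/4)x - 10
(D E_{1} + Δ + (E_{-2} + Δ)) f = -(5/4)x^3 - (31/4)x^2 - 38x - 27


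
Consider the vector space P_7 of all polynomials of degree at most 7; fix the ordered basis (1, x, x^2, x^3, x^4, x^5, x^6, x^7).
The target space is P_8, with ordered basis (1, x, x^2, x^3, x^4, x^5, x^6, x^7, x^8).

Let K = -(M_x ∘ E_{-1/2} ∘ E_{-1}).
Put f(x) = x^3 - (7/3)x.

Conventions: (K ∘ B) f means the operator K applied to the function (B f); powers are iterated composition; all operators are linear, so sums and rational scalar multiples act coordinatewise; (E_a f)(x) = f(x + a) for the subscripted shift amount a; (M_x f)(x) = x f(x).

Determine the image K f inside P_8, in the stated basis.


the image equals g(x) = -x^4 + (9/2)x^3 - (53/12)x^2 - (1/8)x

E_{-1} f = x^3 - 3x^2 + (2/3)x + 4/3
E_{-1/2} E_{-1} f = x^3 - (9/2)x^2 + (53/12)x + 1/8
M_x (E_{-1/2} ∘ E_{-1}) f = x^4 - (9/2)x^3 + (53/12)x^2 + (1/8)x
(-(M_x ∘ E_{-1/2} ∘ E_{-1})) f = -x^4 + (9/2)x^3 - (53/12)x^2 - (1/8)x
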